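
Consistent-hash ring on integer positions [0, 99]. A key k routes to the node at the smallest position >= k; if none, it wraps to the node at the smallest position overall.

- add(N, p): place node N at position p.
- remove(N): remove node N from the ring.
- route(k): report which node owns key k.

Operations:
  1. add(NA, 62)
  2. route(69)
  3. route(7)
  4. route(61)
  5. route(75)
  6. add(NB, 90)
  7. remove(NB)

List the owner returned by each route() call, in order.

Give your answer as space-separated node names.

Op 1: add NA@62 -> ring=[62:NA]
Op 2: route key 69: none >= 69, wrap to smallest pos 62 -> NA
Op 3: route key 7: smallest pos >= 7 is 62 -> NA
Op 4: route key 61: smallest pos >= 61 is 62 -> NA
Op 5: route key 75: none >= 75, wrap to smallest pos 62 -> NA
Op 6: add NB@90 -> ring=[62:NA,90:NB]
Op 7: remove NB -> ring=[62:NA]

Answer: NA NA NA NA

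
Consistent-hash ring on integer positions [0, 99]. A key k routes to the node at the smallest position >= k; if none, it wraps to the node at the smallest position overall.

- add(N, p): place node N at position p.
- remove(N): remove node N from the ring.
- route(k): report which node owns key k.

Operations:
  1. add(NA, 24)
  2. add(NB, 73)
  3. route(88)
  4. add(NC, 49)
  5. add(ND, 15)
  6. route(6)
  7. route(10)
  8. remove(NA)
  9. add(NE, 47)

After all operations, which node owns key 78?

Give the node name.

Op 1: add NA@24 -> ring=[24:NA]
Op 2: add NB@73 -> ring=[24:NA,73:NB]
Op 3: route key 88: none >= 88, wrap to smallest pos 24 -> NA
Op 4: add NC@49 -> ring=[24:NA,49:NC,73:NB]
Op 5: add ND@15 -> ring=[15:ND,24:NA,49:NC,73:NB]
Op 6: route key 6: smallest pos >= 6 is 15 -> ND
Op 7: route key 10: smallest pos >= 10 is 15 -> ND
Op 8: remove NA -> ring=[15:ND,49:NC,73:NB]
Op 9: add NE@47 -> ring=[15:ND,47:NE,49:NC,73:NB]
Final route key 78: none >= 78, wrap to smallest pos 15 -> ND

Answer: ND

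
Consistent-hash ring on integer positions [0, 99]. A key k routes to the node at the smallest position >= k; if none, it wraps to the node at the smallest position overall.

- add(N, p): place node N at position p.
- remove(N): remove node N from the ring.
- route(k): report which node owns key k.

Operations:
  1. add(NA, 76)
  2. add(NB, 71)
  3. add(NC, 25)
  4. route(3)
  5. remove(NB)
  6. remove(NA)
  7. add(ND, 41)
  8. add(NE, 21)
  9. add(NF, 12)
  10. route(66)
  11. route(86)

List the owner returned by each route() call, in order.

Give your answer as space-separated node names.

Answer: NC NF NF

Derivation:
Op 1: add NA@76 -> ring=[76:NA]
Op 2: add NB@71 -> ring=[71:NB,76:NA]
Op 3: add NC@25 -> ring=[25:NC,71:NB,76:NA]
Op 4: route key 3: smallest pos >= 3 is 25 -> NC
Op 5: remove NB -> ring=[25:NC,76:NA]
Op 6: remove NA -> ring=[25:NC]
Op 7: add ND@41 -> ring=[25:NC,41:ND]
Op 8: add NE@21 -> ring=[21:NE,25:NC,41:ND]
Op 9: add NF@12 -> ring=[12:NF,21:NE,25:NC,41:ND]
Op 10: route key 66: none >= 66, wrap to smallest pos 12 -> NF
Op 11: route key 86: none >= 86, wrap to smallest pos 12 -> NF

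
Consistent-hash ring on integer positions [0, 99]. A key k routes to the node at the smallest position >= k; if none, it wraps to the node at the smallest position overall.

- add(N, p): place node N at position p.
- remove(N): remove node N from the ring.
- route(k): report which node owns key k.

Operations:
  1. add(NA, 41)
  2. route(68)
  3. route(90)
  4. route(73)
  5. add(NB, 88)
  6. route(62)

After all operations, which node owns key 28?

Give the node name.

Answer: NA

Derivation:
Op 1: add NA@41 -> ring=[41:NA]
Op 2: route key 68: none >= 68, wrap to smallest pos 41 -> NA
Op 3: route key 90: none >= 90, wrap to smallest pos 41 -> NA
Op 4: route key 73: none >= 73, wrap to smallest pos 41 -> NA
Op 5: add NB@88 -> ring=[41:NA,88:NB]
Op 6: route key 62: smallest pos >= 62 is 88 -> NB
Final route key 28: smallest pos >= 28 is 41 -> NA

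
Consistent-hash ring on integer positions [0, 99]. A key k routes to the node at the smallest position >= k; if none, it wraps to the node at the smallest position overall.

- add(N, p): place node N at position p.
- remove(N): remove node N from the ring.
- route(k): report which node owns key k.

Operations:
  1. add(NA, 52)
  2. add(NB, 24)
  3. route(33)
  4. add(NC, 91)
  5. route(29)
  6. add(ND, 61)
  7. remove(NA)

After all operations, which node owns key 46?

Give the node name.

Answer: ND

Derivation:
Op 1: add NA@52 -> ring=[52:NA]
Op 2: add NB@24 -> ring=[24:NB,52:NA]
Op 3: route key 33: smallest pos >= 33 is 52 -> NA
Op 4: add NC@91 -> ring=[24:NB,52:NA,91:NC]
Op 5: route key 29: smallest pos >= 29 is 52 -> NA
Op 6: add ND@61 -> ring=[24:NB,52:NA,61:ND,91:NC]
Op 7: remove NA -> ring=[24:NB,61:ND,91:NC]
Final route key 46: smallest pos >= 46 is 61 -> ND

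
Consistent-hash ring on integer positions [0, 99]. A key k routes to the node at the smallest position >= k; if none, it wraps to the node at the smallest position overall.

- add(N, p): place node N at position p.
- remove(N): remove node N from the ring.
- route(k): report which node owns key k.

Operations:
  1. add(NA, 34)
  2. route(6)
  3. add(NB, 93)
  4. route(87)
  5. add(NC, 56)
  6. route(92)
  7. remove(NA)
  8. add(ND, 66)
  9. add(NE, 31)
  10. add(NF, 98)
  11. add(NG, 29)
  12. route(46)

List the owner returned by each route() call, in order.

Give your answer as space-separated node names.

Op 1: add NA@34 -> ring=[34:NA]
Op 2: route key 6: smallest pos >= 6 is 34 -> NA
Op 3: add NB@93 -> ring=[34:NA,93:NB]
Op 4: route key 87: smallest pos >= 87 is 93 -> NB
Op 5: add NC@56 -> ring=[34:NA,56:NC,93:NB]
Op 6: route key 92: smallest pos >= 92 is 93 -> NB
Op 7: remove NA -> ring=[56:NC,93:NB]
Op 8: add ND@66 -> ring=[56:NC,66:ND,93:NB]
Op 9: add NE@31 -> ring=[31:NE,56:NC,66:ND,93:NB]
Op 10: add NF@98 -> ring=[31:NE,56:NC,66:ND,93:NB,98:NF]
Op 11: add NG@29 -> ring=[29:NG,31:NE,56:NC,66:ND,93:NB,98:NF]
Op 12: route key 46: smallest pos >= 46 is 56 -> NC

Answer: NA NB NB NC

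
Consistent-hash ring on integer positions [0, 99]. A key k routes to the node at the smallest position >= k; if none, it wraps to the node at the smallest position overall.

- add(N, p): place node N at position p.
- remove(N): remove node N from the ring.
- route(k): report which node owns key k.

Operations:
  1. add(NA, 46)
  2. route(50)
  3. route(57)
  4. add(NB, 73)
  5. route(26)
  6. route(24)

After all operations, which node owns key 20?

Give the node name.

Op 1: add NA@46 -> ring=[46:NA]
Op 2: route key 50: none >= 50, wrap to smallest pos 46 -> NA
Op 3: route key 57: none >= 57, wrap to smallest pos 46 -> NA
Op 4: add NB@73 -> ring=[46:NA,73:NB]
Op 5: route key 26: smallest pos >= 26 is 46 -> NA
Op 6: route key 24: smallest pos >= 24 is 46 -> NA
Final route key 20: smallest pos >= 20 is 46 -> NA

Answer: NA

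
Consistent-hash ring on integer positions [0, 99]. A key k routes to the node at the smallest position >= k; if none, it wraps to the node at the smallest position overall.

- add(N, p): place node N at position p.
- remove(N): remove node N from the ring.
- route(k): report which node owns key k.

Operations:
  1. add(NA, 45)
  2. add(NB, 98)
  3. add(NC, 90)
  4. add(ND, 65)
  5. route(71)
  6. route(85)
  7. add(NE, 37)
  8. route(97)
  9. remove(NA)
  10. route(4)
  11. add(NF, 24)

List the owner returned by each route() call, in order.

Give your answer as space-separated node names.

Answer: NC NC NB NE

Derivation:
Op 1: add NA@45 -> ring=[45:NA]
Op 2: add NB@98 -> ring=[45:NA,98:NB]
Op 3: add NC@90 -> ring=[45:NA,90:NC,98:NB]
Op 4: add ND@65 -> ring=[45:NA,65:ND,90:NC,98:NB]
Op 5: route key 71: smallest pos >= 71 is 90 -> NC
Op 6: route key 85: smallest pos >= 85 is 90 -> NC
Op 7: add NE@37 -> ring=[37:NE,45:NA,65:ND,90:NC,98:NB]
Op 8: route key 97: smallest pos >= 97 is 98 -> NB
Op 9: remove NA -> ring=[37:NE,65:ND,90:NC,98:NB]
Op 10: route key 4: smallest pos >= 4 is 37 -> NE
Op 11: add NF@24 -> ring=[24:NF,37:NE,65:ND,90:NC,98:NB]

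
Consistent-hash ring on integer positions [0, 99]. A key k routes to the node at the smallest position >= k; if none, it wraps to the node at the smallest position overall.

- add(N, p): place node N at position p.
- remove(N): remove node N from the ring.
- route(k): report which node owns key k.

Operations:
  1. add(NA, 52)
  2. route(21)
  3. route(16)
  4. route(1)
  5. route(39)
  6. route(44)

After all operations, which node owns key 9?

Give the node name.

Answer: NA

Derivation:
Op 1: add NA@52 -> ring=[52:NA]
Op 2: route key 21: smallest pos >= 21 is 52 -> NA
Op 3: route key 16: smallest pos >= 16 is 52 -> NA
Op 4: route key 1: smallest pos >= 1 is 52 -> NA
Op 5: route key 39: smallest pos >= 39 is 52 -> NA
Op 6: route key 44: smallest pos >= 44 is 52 -> NA
Final route key 9: smallest pos >= 9 is 52 -> NA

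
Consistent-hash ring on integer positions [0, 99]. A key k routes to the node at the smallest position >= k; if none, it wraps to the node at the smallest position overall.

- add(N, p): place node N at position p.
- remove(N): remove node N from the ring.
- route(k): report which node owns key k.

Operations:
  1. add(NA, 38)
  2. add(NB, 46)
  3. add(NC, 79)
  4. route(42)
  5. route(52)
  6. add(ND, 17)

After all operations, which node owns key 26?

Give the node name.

Answer: NA

Derivation:
Op 1: add NA@38 -> ring=[38:NA]
Op 2: add NB@46 -> ring=[38:NA,46:NB]
Op 3: add NC@79 -> ring=[38:NA,46:NB,79:NC]
Op 4: route key 42: smallest pos >= 42 is 46 -> NB
Op 5: route key 52: smallest pos >= 52 is 79 -> NC
Op 6: add ND@17 -> ring=[17:ND,38:NA,46:NB,79:NC]
Final route key 26: smallest pos >= 26 is 38 -> NA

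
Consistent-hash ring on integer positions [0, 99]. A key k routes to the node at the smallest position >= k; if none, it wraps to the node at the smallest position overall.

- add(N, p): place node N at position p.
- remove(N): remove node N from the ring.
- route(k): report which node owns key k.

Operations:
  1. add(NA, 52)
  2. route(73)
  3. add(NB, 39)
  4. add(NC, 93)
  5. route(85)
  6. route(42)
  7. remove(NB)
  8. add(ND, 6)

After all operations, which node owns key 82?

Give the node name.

Answer: NC

Derivation:
Op 1: add NA@52 -> ring=[52:NA]
Op 2: route key 73: none >= 73, wrap to smallest pos 52 -> NA
Op 3: add NB@39 -> ring=[39:NB,52:NA]
Op 4: add NC@93 -> ring=[39:NB,52:NA,93:NC]
Op 5: route key 85: smallest pos >= 85 is 93 -> NC
Op 6: route key 42: smallest pos >= 42 is 52 -> NA
Op 7: remove NB -> ring=[52:NA,93:NC]
Op 8: add ND@6 -> ring=[6:ND,52:NA,93:NC]
Final route key 82: smallest pos >= 82 is 93 -> NC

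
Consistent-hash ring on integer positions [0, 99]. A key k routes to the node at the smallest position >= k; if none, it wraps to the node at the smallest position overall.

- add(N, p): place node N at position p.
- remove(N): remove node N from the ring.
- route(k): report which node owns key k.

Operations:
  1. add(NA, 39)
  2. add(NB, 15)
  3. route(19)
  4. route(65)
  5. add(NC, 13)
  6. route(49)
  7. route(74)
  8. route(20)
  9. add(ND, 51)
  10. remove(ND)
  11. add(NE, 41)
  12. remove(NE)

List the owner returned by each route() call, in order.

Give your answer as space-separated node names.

Op 1: add NA@39 -> ring=[39:NA]
Op 2: add NB@15 -> ring=[15:NB,39:NA]
Op 3: route key 19: smallest pos >= 19 is 39 -> NA
Op 4: route key 65: none >= 65, wrap to smallest pos 15 -> NB
Op 5: add NC@13 -> ring=[13:NC,15:NB,39:NA]
Op 6: route key 49: none >= 49, wrap to smallest pos 13 -> NC
Op 7: route key 74: none >= 74, wrap to smallest pos 13 -> NC
Op 8: route key 20: smallest pos >= 20 is 39 -> NA
Op 9: add ND@51 -> ring=[13:NC,15:NB,39:NA,51:ND]
Op 10: remove ND -> ring=[13:NC,15:NB,39:NA]
Op 11: add NE@41 -> ring=[13:NC,15:NB,39:NA,41:NE]
Op 12: remove NE -> ring=[13:NC,15:NB,39:NA]

Answer: NA NB NC NC NA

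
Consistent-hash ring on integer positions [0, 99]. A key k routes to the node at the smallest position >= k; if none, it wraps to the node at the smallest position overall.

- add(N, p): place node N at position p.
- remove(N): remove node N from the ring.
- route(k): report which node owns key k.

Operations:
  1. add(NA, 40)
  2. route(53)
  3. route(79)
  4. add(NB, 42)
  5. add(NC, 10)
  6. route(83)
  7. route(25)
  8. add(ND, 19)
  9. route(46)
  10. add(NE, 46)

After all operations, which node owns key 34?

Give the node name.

Answer: NA

Derivation:
Op 1: add NA@40 -> ring=[40:NA]
Op 2: route key 53: none >= 53, wrap to smallest pos 40 -> NA
Op 3: route key 79: none >= 79, wrap to smallest pos 40 -> NA
Op 4: add NB@42 -> ring=[40:NA,42:NB]
Op 5: add NC@10 -> ring=[10:NC,40:NA,42:NB]
Op 6: route key 83: none >= 83, wrap to smallest pos 10 -> NC
Op 7: route key 25: smallest pos >= 25 is 40 -> NA
Op 8: add ND@19 -> ring=[10:NC,19:ND,40:NA,42:NB]
Op 9: route key 46: none >= 46, wrap to smallest pos 10 -> NC
Op 10: add NE@46 -> ring=[10:NC,19:ND,40:NA,42:NB,46:NE]
Final route key 34: smallest pos >= 34 is 40 -> NA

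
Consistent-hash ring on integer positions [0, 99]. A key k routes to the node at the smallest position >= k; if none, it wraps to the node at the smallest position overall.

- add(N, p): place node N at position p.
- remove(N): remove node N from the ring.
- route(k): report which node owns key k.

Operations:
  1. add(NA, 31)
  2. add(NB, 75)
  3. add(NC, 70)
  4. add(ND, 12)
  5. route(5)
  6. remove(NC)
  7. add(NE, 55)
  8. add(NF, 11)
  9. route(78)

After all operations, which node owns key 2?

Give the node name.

Answer: NF

Derivation:
Op 1: add NA@31 -> ring=[31:NA]
Op 2: add NB@75 -> ring=[31:NA,75:NB]
Op 3: add NC@70 -> ring=[31:NA,70:NC,75:NB]
Op 4: add ND@12 -> ring=[12:ND,31:NA,70:NC,75:NB]
Op 5: route key 5: smallest pos >= 5 is 12 -> ND
Op 6: remove NC -> ring=[12:ND,31:NA,75:NB]
Op 7: add NE@55 -> ring=[12:ND,31:NA,55:NE,75:NB]
Op 8: add NF@11 -> ring=[11:NF,12:ND,31:NA,55:NE,75:NB]
Op 9: route key 78: none >= 78, wrap to smallest pos 11 -> NF
Final route key 2: smallest pos >= 2 is 11 -> NF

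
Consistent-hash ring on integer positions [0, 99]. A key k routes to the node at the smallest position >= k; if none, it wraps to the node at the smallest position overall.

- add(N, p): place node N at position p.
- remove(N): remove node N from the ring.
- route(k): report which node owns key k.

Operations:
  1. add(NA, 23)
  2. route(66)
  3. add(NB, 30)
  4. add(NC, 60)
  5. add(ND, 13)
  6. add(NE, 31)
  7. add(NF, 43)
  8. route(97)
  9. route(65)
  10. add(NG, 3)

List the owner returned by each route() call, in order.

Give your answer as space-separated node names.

Op 1: add NA@23 -> ring=[23:NA]
Op 2: route key 66: none >= 66, wrap to smallest pos 23 -> NA
Op 3: add NB@30 -> ring=[23:NA,30:NB]
Op 4: add NC@60 -> ring=[23:NA,30:NB,60:NC]
Op 5: add ND@13 -> ring=[13:ND,23:NA,30:NB,60:NC]
Op 6: add NE@31 -> ring=[13:ND,23:NA,30:NB,31:NE,60:NC]
Op 7: add NF@43 -> ring=[13:ND,23:NA,30:NB,31:NE,43:NF,60:NC]
Op 8: route key 97: none >= 97, wrap to smallest pos 13 -> ND
Op 9: route key 65: none >= 65, wrap to smallest pos 13 -> ND
Op 10: add NG@3 -> ring=[3:NG,13:ND,23:NA,30:NB,31:NE,43:NF,60:NC]

Answer: NA ND ND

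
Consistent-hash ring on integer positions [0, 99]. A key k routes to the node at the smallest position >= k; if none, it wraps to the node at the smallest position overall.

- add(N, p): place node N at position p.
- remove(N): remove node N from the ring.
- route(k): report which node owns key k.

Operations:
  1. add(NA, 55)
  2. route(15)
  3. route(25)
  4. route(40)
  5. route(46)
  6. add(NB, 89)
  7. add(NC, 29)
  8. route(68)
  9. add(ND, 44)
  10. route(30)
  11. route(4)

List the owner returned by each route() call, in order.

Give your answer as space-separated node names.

Answer: NA NA NA NA NB ND NC

Derivation:
Op 1: add NA@55 -> ring=[55:NA]
Op 2: route key 15: smallest pos >= 15 is 55 -> NA
Op 3: route key 25: smallest pos >= 25 is 55 -> NA
Op 4: route key 40: smallest pos >= 40 is 55 -> NA
Op 5: route key 46: smallest pos >= 46 is 55 -> NA
Op 6: add NB@89 -> ring=[55:NA,89:NB]
Op 7: add NC@29 -> ring=[29:NC,55:NA,89:NB]
Op 8: route key 68: smallest pos >= 68 is 89 -> NB
Op 9: add ND@44 -> ring=[29:NC,44:ND,55:NA,89:NB]
Op 10: route key 30: smallest pos >= 30 is 44 -> ND
Op 11: route key 4: smallest pos >= 4 is 29 -> NC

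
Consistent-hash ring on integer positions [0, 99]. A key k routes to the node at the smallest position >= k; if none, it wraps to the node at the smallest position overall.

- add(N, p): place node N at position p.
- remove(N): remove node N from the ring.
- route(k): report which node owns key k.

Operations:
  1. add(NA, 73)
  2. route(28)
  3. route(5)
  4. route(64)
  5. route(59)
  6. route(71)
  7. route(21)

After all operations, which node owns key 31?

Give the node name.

Answer: NA

Derivation:
Op 1: add NA@73 -> ring=[73:NA]
Op 2: route key 28: smallest pos >= 28 is 73 -> NA
Op 3: route key 5: smallest pos >= 5 is 73 -> NA
Op 4: route key 64: smallest pos >= 64 is 73 -> NA
Op 5: route key 59: smallest pos >= 59 is 73 -> NA
Op 6: route key 71: smallest pos >= 71 is 73 -> NA
Op 7: route key 21: smallest pos >= 21 is 73 -> NA
Final route key 31: smallest pos >= 31 is 73 -> NA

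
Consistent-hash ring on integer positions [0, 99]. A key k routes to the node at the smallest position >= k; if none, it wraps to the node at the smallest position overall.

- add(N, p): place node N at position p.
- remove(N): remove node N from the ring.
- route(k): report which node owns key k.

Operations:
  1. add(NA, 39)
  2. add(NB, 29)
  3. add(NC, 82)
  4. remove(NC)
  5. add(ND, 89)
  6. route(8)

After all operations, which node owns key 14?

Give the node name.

Answer: NB

Derivation:
Op 1: add NA@39 -> ring=[39:NA]
Op 2: add NB@29 -> ring=[29:NB,39:NA]
Op 3: add NC@82 -> ring=[29:NB,39:NA,82:NC]
Op 4: remove NC -> ring=[29:NB,39:NA]
Op 5: add ND@89 -> ring=[29:NB,39:NA,89:ND]
Op 6: route key 8: smallest pos >= 8 is 29 -> NB
Final route key 14: smallest pos >= 14 is 29 -> NB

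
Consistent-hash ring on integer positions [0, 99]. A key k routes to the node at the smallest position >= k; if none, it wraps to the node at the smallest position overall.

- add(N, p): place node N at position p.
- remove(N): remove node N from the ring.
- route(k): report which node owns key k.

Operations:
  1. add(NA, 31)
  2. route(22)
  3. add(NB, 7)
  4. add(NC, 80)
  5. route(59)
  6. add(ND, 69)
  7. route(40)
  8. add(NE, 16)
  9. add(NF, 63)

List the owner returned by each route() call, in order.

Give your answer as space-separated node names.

Op 1: add NA@31 -> ring=[31:NA]
Op 2: route key 22: smallest pos >= 22 is 31 -> NA
Op 3: add NB@7 -> ring=[7:NB,31:NA]
Op 4: add NC@80 -> ring=[7:NB,31:NA,80:NC]
Op 5: route key 59: smallest pos >= 59 is 80 -> NC
Op 6: add ND@69 -> ring=[7:NB,31:NA,69:ND,80:NC]
Op 7: route key 40: smallest pos >= 40 is 69 -> ND
Op 8: add NE@16 -> ring=[7:NB,16:NE,31:NA,69:ND,80:NC]
Op 9: add NF@63 -> ring=[7:NB,16:NE,31:NA,63:NF,69:ND,80:NC]

Answer: NA NC ND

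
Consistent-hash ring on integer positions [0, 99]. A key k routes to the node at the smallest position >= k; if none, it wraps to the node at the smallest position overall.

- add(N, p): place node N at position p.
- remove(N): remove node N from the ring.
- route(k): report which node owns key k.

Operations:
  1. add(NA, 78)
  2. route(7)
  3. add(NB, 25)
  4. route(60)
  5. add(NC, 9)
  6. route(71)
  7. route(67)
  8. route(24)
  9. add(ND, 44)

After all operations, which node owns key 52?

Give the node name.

Op 1: add NA@78 -> ring=[78:NA]
Op 2: route key 7: smallest pos >= 7 is 78 -> NA
Op 3: add NB@25 -> ring=[25:NB,78:NA]
Op 4: route key 60: smallest pos >= 60 is 78 -> NA
Op 5: add NC@9 -> ring=[9:NC,25:NB,78:NA]
Op 6: route key 71: smallest pos >= 71 is 78 -> NA
Op 7: route key 67: smallest pos >= 67 is 78 -> NA
Op 8: route key 24: smallest pos >= 24 is 25 -> NB
Op 9: add ND@44 -> ring=[9:NC,25:NB,44:ND,78:NA]
Final route key 52: smallest pos >= 52 is 78 -> NA

Answer: NA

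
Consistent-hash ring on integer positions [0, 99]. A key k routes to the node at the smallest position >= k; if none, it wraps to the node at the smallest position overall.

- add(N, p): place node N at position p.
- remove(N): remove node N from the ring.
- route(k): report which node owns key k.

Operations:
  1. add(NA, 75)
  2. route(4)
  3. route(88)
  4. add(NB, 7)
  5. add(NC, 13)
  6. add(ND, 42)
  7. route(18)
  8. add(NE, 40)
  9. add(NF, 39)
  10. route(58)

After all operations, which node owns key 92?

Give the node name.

Answer: NB

Derivation:
Op 1: add NA@75 -> ring=[75:NA]
Op 2: route key 4: smallest pos >= 4 is 75 -> NA
Op 3: route key 88: none >= 88, wrap to smallest pos 75 -> NA
Op 4: add NB@7 -> ring=[7:NB,75:NA]
Op 5: add NC@13 -> ring=[7:NB,13:NC,75:NA]
Op 6: add ND@42 -> ring=[7:NB,13:NC,42:ND,75:NA]
Op 7: route key 18: smallest pos >= 18 is 42 -> ND
Op 8: add NE@40 -> ring=[7:NB,13:NC,40:NE,42:ND,75:NA]
Op 9: add NF@39 -> ring=[7:NB,13:NC,39:NF,40:NE,42:ND,75:NA]
Op 10: route key 58: smallest pos >= 58 is 75 -> NA
Final route key 92: none >= 92, wrap to smallest pos 7 -> NB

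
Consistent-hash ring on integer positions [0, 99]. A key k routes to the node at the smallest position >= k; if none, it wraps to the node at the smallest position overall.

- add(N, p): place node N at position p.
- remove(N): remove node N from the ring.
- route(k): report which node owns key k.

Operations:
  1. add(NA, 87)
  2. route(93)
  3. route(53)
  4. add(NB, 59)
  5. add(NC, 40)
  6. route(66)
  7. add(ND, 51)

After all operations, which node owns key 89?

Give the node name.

Answer: NC

Derivation:
Op 1: add NA@87 -> ring=[87:NA]
Op 2: route key 93: none >= 93, wrap to smallest pos 87 -> NA
Op 3: route key 53: smallest pos >= 53 is 87 -> NA
Op 4: add NB@59 -> ring=[59:NB,87:NA]
Op 5: add NC@40 -> ring=[40:NC,59:NB,87:NA]
Op 6: route key 66: smallest pos >= 66 is 87 -> NA
Op 7: add ND@51 -> ring=[40:NC,51:ND,59:NB,87:NA]
Final route key 89: none >= 89, wrap to smallest pos 40 -> NC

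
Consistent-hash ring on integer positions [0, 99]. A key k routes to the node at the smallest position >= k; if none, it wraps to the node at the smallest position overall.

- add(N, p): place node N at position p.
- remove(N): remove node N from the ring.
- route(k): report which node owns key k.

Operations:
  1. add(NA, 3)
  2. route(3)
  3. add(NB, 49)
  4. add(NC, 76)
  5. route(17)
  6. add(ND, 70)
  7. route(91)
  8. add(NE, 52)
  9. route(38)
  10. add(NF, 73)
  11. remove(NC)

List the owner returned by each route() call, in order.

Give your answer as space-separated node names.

Op 1: add NA@3 -> ring=[3:NA]
Op 2: route key 3: smallest pos >= 3 is 3 -> NA
Op 3: add NB@49 -> ring=[3:NA,49:NB]
Op 4: add NC@76 -> ring=[3:NA,49:NB,76:NC]
Op 5: route key 17: smallest pos >= 17 is 49 -> NB
Op 6: add ND@70 -> ring=[3:NA,49:NB,70:ND,76:NC]
Op 7: route key 91: none >= 91, wrap to smallest pos 3 -> NA
Op 8: add NE@52 -> ring=[3:NA,49:NB,52:NE,70:ND,76:NC]
Op 9: route key 38: smallest pos >= 38 is 49 -> NB
Op 10: add NF@73 -> ring=[3:NA,49:NB,52:NE,70:ND,73:NF,76:NC]
Op 11: remove NC -> ring=[3:NA,49:NB,52:NE,70:ND,73:NF]

Answer: NA NB NA NB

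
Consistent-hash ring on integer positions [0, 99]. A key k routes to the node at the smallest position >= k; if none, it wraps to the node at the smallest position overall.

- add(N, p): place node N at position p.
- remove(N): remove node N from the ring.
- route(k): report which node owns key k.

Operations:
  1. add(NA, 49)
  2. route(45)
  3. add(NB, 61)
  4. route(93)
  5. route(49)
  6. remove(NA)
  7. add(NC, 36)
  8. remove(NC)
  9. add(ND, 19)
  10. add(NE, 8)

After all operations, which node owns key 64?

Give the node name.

Answer: NE

Derivation:
Op 1: add NA@49 -> ring=[49:NA]
Op 2: route key 45: smallest pos >= 45 is 49 -> NA
Op 3: add NB@61 -> ring=[49:NA,61:NB]
Op 4: route key 93: none >= 93, wrap to smallest pos 49 -> NA
Op 5: route key 49: smallest pos >= 49 is 49 -> NA
Op 6: remove NA -> ring=[61:NB]
Op 7: add NC@36 -> ring=[36:NC,61:NB]
Op 8: remove NC -> ring=[61:NB]
Op 9: add ND@19 -> ring=[19:ND,61:NB]
Op 10: add NE@8 -> ring=[8:NE,19:ND,61:NB]
Final route key 64: none >= 64, wrap to smallest pos 8 -> NE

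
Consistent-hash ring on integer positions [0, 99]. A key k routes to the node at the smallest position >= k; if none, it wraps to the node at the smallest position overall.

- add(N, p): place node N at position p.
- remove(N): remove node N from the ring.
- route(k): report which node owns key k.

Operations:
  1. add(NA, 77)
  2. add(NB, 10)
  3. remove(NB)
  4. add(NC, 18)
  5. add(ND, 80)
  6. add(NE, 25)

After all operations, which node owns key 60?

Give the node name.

Answer: NA

Derivation:
Op 1: add NA@77 -> ring=[77:NA]
Op 2: add NB@10 -> ring=[10:NB,77:NA]
Op 3: remove NB -> ring=[77:NA]
Op 4: add NC@18 -> ring=[18:NC,77:NA]
Op 5: add ND@80 -> ring=[18:NC,77:NA,80:ND]
Op 6: add NE@25 -> ring=[18:NC,25:NE,77:NA,80:ND]
Final route key 60: smallest pos >= 60 is 77 -> NA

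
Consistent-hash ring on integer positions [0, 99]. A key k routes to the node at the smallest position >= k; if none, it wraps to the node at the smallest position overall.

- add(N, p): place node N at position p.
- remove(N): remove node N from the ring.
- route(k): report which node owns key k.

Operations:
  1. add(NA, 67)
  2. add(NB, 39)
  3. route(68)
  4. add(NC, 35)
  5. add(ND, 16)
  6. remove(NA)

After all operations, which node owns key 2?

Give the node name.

Answer: ND

Derivation:
Op 1: add NA@67 -> ring=[67:NA]
Op 2: add NB@39 -> ring=[39:NB,67:NA]
Op 3: route key 68: none >= 68, wrap to smallest pos 39 -> NB
Op 4: add NC@35 -> ring=[35:NC,39:NB,67:NA]
Op 5: add ND@16 -> ring=[16:ND,35:NC,39:NB,67:NA]
Op 6: remove NA -> ring=[16:ND,35:NC,39:NB]
Final route key 2: smallest pos >= 2 is 16 -> ND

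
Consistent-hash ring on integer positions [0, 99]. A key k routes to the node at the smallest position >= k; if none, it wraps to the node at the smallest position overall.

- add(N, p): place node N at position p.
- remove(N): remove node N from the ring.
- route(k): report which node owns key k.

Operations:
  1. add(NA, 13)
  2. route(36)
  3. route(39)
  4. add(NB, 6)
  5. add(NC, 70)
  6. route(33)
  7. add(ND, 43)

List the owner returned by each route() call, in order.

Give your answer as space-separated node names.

Answer: NA NA NC

Derivation:
Op 1: add NA@13 -> ring=[13:NA]
Op 2: route key 36: none >= 36, wrap to smallest pos 13 -> NA
Op 3: route key 39: none >= 39, wrap to smallest pos 13 -> NA
Op 4: add NB@6 -> ring=[6:NB,13:NA]
Op 5: add NC@70 -> ring=[6:NB,13:NA,70:NC]
Op 6: route key 33: smallest pos >= 33 is 70 -> NC
Op 7: add ND@43 -> ring=[6:NB,13:NA,43:ND,70:NC]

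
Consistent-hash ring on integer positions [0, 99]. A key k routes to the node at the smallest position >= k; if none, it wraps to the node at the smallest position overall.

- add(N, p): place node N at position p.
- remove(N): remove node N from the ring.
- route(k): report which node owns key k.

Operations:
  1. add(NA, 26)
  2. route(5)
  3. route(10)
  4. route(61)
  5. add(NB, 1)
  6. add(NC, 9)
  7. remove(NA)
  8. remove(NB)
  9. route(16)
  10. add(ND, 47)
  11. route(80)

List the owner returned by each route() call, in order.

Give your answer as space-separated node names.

Op 1: add NA@26 -> ring=[26:NA]
Op 2: route key 5: smallest pos >= 5 is 26 -> NA
Op 3: route key 10: smallest pos >= 10 is 26 -> NA
Op 4: route key 61: none >= 61, wrap to smallest pos 26 -> NA
Op 5: add NB@1 -> ring=[1:NB,26:NA]
Op 6: add NC@9 -> ring=[1:NB,9:NC,26:NA]
Op 7: remove NA -> ring=[1:NB,9:NC]
Op 8: remove NB -> ring=[9:NC]
Op 9: route key 16: none >= 16, wrap to smallest pos 9 -> NC
Op 10: add ND@47 -> ring=[9:NC,47:ND]
Op 11: route key 80: none >= 80, wrap to smallest pos 9 -> NC

Answer: NA NA NA NC NC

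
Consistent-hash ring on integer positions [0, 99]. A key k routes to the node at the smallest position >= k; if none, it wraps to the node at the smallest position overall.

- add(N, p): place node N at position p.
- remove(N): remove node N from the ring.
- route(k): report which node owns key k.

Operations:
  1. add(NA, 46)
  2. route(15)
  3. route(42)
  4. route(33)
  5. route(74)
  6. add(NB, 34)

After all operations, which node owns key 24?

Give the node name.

Op 1: add NA@46 -> ring=[46:NA]
Op 2: route key 15: smallest pos >= 15 is 46 -> NA
Op 3: route key 42: smallest pos >= 42 is 46 -> NA
Op 4: route key 33: smallest pos >= 33 is 46 -> NA
Op 5: route key 74: none >= 74, wrap to smallest pos 46 -> NA
Op 6: add NB@34 -> ring=[34:NB,46:NA]
Final route key 24: smallest pos >= 24 is 34 -> NB

Answer: NB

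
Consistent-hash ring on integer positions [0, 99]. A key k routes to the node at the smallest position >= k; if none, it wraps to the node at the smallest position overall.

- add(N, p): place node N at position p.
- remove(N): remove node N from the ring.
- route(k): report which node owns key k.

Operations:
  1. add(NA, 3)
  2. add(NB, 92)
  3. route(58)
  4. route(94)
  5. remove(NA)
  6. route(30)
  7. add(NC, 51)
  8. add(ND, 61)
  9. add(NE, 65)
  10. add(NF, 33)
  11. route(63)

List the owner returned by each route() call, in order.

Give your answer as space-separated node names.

Answer: NB NA NB NE

Derivation:
Op 1: add NA@3 -> ring=[3:NA]
Op 2: add NB@92 -> ring=[3:NA,92:NB]
Op 3: route key 58: smallest pos >= 58 is 92 -> NB
Op 4: route key 94: none >= 94, wrap to smallest pos 3 -> NA
Op 5: remove NA -> ring=[92:NB]
Op 6: route key 30: smallest pos >= 30 is 92 -> NB
Op 7: add NC@51 -> ring=[51:NC,92:NB]
Op 8: add ND@61 -> ring=[51:NC,61:ND,92:NB]
Op 9: add NE@65 -> ring=[51:NC,61:ND,65:NE,92:NB]
Op 10: add NF@33 -> ring=[33:NF,51:NC,61:ND,65:NE,92:NB]
Op 11: route key 63: smallest pos >= 63 is 65 -> NE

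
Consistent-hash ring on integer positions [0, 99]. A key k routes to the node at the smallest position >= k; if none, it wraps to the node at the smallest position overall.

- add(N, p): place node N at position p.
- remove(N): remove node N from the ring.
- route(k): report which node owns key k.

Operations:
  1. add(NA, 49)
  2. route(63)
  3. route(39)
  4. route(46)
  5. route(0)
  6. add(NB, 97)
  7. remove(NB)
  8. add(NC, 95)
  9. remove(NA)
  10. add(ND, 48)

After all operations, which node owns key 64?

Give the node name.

Answer: NC

Derivation:
Op 1: add NA@49 -> ring=[49:NA]
Op 2: route key 63: none >= 63, wrap to smallest pos 49 -> NA
Op 3: route key 39: smallest pos >= 39 is 49 -> NA
Op 4: route key 46: smallest pos >= 46 is 49 -> NA
Op 5: route key 0: smallest pos >= 0 is 49 -> NA
Op 6: add NB@97 -> ring=[49:NA,97:NB]
Op 7: remove NB -> ring=[49:NA]
Op 8: add NC@95 -> ring=[49:NA,95:NC]
Op 9: remove NA -> ring=[95:NC]
Op 10: add ND@48 -> ring=[48:ND,95:NC]
Final route key 64: smallest pos >= 64 is 95 -> NC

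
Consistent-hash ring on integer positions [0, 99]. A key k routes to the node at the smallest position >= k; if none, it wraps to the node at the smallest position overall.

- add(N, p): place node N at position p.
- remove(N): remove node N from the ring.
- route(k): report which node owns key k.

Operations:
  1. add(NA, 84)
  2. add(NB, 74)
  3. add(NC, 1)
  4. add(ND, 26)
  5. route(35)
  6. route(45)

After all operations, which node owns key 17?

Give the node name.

Answer: ND

Derivation:
Op 1: add NA@84 -> ring=[84:NA]
Op 2: add NB@74 -> ring=[74:NB,84:NA]
Op 3: add NC@1 -> ring=[1:NC,74:NB,84:NA]
Op 4: add ND@26 -> ring=[1:NC,26:ND,74:NB,84:NA]
Op 5: route key 35: smallest pos >= 35 is 74 -> NB
Op 6: route key 45: smallest pos >= 45 is 74 -> NB
Final route key 17: smallest pos >= 17 is 26 -> ND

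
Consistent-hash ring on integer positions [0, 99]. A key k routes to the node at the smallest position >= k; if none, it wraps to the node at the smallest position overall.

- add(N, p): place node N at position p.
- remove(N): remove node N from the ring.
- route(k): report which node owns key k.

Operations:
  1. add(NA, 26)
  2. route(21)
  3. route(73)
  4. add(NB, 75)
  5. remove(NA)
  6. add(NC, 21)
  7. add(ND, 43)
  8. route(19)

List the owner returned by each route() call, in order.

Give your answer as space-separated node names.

Answer: NA NA NC

Derivation:
Op 1: add NA@26 -> ring=[26:NA]
Op 2: route key 21: smallest pos >= 21 is 26 -> NA
Op 3: route key 73: none >= 73, wrap to smallest pos 26 -> NA
Op 4: add NB@75 -> ring=[26:NA,75:NB]
Op 5: remove NA -> ring=[75:NB]
Op 6: add NC@21 -> ring=[21:NC,75:NB]
Op 7: add ND@43 -> ring=[21:NC,43:ND,75:NB]
Op 8: route key 19: smallest pos >= 19 is 21 -> NC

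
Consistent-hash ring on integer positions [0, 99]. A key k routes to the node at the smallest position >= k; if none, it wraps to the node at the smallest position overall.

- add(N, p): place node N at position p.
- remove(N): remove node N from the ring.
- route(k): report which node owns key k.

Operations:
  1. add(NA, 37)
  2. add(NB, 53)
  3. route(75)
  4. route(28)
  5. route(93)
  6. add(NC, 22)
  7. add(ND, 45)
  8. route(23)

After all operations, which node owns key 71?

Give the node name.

Op 1: add NA@37 -> ring=[37:NA]
Op 2: add NB@53 -> ring=[37:NA,53:NB]
Op 3: route key 75: none >= 75, wrap to smallest pos 37 -> NA
Op 4: route key 28: smallest pos >= 28 is 37 -> NA
Op 5: route key 93: none >= 93, wrap to smallest pos 37 -> NA
Op 6: add NC@22 -> ring=[22:NC,37:NA,53:NB]
Op 7: add ND@45 -> ring=[22:NC,37:NA,45:ND,53:NB]
Op 8: route key 23: smallest pos >= 23 is 37 -> NA
Final route key 71: none >= 71, wrap to smallest pos 22 -> NC

Answer: NC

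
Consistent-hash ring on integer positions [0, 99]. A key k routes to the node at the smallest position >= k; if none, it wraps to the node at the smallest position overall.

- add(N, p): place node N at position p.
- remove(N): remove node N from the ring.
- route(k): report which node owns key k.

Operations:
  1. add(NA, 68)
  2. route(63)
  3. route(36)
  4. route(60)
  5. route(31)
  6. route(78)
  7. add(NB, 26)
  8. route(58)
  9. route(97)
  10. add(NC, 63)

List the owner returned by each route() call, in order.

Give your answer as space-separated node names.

Answer: NA NA NA NA NA NA NB

Derivation:
Op 1: add NA@68 -> ring=[68:NA]
Op 2: route key 63: smallest pos >= 63 is 68 -> NA
Op 3: route key 36: smallest pos >= 36 is 68 -> NA
Op 4: route key 60: smallest pos >= 60 is 68 -> NA
Op 5: route key 31: smallest pos >= 31 is 68 -> NA
Op 6: route key 78: none >= 78, wrap to smallest pos 68 -> NA
Op 7: add NB@26 -> ring=[26:NB,68:NA]
Op 8: route key 58: smallest pos >= 58 is 68 -> NA
Op 9: route key 97: none >= 97, wrap to smallest pos 26 -> NB
Op 10: add NC@63 -> ring=[26:NB,63:NC,68:NA]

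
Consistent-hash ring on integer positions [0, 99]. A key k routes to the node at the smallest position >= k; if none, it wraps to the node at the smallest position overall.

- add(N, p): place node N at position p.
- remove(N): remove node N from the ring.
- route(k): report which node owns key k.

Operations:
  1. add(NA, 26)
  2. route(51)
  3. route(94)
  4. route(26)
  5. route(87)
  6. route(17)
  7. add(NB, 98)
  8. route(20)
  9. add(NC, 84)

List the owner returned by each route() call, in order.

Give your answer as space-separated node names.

Answer: NA NA NA NA NA NA

Derivation:
Op 1: add NA@26 -> ring=[26:NA]
Op 2: route key 51: none >= 51, wrap to smallest pos 26 -> NA
Op 3: route key 94: none >= 94, wrap to smallest pos 26 -> NA
Op 4: route key 26: smallest pos >= 26 is 26 -> NA
Op 5: route key 87: none >= 87, wrap to smallest pos 26 -> NA
Op 6: route key 17: smallest pos >= 17 is 26 -> NA
Op 7: add NB@98 -> ring=[26:NA,98:NB]
Op 8: route key 20: smallest pos >= 20 is 26 -> NA
Op 9: add NC@84 -> ring=[26:NA,84:NC,98:NB]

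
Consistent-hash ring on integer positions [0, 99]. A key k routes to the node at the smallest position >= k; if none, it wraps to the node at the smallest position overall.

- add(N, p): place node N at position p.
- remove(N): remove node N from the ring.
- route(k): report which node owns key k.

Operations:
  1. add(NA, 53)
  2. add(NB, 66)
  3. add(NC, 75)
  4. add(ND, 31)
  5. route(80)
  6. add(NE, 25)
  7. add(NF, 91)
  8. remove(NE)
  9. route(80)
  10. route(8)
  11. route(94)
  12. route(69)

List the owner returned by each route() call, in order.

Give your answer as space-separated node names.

Op 1: add NA@53 -> ring=[53:NA]
Op 2: add NB@66 -> ring=[53:NA,66:NB]
Op 3: add NC@75 -> ring=[53:NA,66:NB,75:NC]
Op 4: add ND@31 -> ring=[31:ND,53:NA,66:NB,75:NC]
Op 5: route key 80: none >= 80, wrap to smallest pos 31 -> ND
Op 6: add NE@25 -> ring=[25:NE,31:ND,53:NA,66:NB,75:NC]
Op 7: add NF@91 -> ring=[25:NE,31:ND,53:NA,66:NB,75:NC,91:NF]
Op 8: remove NE -> ring=[31:ND,53:NA,66:NB,75:NC,91:NF]
Op 9: route key 80: smallest pos >= 80 is 91 -> NF
Op 10: route key 8: smallest pos >= 8 is 31 -> ND
Op 11: route key 94: none >= 94, wrap to smallest pos 31 -> ND
Op 12: route key 69: smallest pos >= 69 is 75 -> NC

Answer: ND NF ND ND NC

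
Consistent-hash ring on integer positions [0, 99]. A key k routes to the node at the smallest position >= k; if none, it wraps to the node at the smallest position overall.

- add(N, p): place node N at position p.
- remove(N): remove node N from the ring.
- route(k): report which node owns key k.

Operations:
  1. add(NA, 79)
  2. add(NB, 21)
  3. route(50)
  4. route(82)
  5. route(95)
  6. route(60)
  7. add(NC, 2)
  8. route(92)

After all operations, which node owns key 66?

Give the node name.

Op 1: add NA@79 -> ring=[79:NA]
Op 2: add NB@21 -> ring=[21:NB,79:NA]
Op 3: route key 50: smallest pos >= 50 is 79 -> NA
Op 4: route key 82: none >= 82, wrap to smallest pos 21 -> NB
Op 5: route key 95: none >= 95, wrap to smallest pos 21 -> NB
Op 6: route key 60: smallest pos >= 60 is 79 -> NA
Op 7: add NC@2 -> ring=[2:NC,21:NB,79:NA]
Op 8: route key 92: none >= 92, wrap to smallest pos 2 -> NC
Final route key 66: smallest pos >= 66 is 79 -> NA

Answer: NA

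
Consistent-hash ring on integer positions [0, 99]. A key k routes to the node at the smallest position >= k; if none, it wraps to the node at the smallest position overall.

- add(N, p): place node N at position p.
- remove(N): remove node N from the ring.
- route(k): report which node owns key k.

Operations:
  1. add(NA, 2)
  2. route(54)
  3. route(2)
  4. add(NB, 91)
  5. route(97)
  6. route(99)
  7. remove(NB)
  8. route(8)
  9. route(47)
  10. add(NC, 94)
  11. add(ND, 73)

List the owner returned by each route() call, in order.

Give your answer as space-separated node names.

Op 1: add NA@2 -> ring=[2:NA]
Op 2: route key 54: none >= 54, wrap to smallest pos 2 -> NA
Op 3: route key 2: smallest pos >= 2 is 2 -> NA
Op 4: add NB@91 -> ring=[2:NA,91:NB]
Op 5: route key 97: none >= 97, wrap to smallest pos 2 -> NA
Op 6: route key 99: none >= 99, wrap to smallest pos 2 -> NA
Op 7: remove NB -> ring=[2:NA]
Op 8: route key 8: none >= 8, wrap to smallest pos 2 -> NA
Op 9: route key 47: none >= 47, wrap to smallest pos 2 -> NA
Op 10: add NC@94 -> ring=[2:NA,94:NC]
Op 11: add ND@73 -> ring=[2:NA,73:ND,94:NC]

Answer: NA NA NA NA NA NA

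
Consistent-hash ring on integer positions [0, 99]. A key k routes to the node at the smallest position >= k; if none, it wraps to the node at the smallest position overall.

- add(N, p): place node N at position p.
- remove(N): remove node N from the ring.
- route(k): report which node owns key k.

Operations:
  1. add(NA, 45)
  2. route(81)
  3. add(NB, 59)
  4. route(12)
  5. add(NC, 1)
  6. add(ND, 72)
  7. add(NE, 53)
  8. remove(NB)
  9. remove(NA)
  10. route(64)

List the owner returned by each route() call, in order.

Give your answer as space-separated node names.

Op 1: add NA@45 -> ring=[45:NA]
Op 2: route key 81: none >= 81, wrap to smallest pos 45 -> NA
Op 3: add NB@59 -> ring=[45:NA,59:NB]
Op 4: route key 12: smallest pos >= 12 is 45 -> NA
Op 5: add NC@1 -> ring=[1:NC,45:NA,59:NB]
Op 6: add ND@72 -> ring=[1:NC,45:NA,59:NB,72:ND]
Op 7: add NE@53 -> ring=[1:NC,45:NA,53:NE,59:NB,72:ND]
Op 8: remove NB -> ring=[1:NC,45:NA,53:NE,72:ND]
Op 9: remove NA -> ring=[1:NC,53:NE,72:ND]
Op 10: route key 64: smallest pos >= 64 is 72 -> ND

Answer: NA NA ND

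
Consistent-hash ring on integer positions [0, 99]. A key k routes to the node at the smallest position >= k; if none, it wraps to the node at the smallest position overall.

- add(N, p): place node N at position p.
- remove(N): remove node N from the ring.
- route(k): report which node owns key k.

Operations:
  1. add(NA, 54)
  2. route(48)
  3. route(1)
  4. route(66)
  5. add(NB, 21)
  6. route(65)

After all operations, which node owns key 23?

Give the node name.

Op 1: add NA@54 -> ring=[54:NA]
Op 2: route key 48: smallest pos >= 48 is 54 -> NA
Op 3: route key 1: smallest pos >= 1 is 54 -> NA
Op 4: route key 66: none >= 66, wrap to smallest pos 54 -> NA
Op 5: add NB@21 -> ring=[21:NB,54:NA]
Op 6: route key 65: none >= 65, wrap to smallest pos 21 -> NB
Final route key 23: smallest pos >= 23 is 54 -> NA

Answer: NA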